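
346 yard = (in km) 0.3164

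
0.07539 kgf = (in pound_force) 0.1662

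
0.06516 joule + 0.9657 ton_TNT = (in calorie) 9.657e+08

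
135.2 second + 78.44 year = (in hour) 6.871e+05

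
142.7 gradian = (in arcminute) 7706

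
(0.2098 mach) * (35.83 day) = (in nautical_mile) 1.194e+05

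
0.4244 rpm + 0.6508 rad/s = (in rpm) 6.639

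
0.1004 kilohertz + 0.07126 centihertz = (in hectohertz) 1.004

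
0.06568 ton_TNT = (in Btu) 2.605e+05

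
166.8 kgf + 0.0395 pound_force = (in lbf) 367.8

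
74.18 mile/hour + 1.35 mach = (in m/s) 492.8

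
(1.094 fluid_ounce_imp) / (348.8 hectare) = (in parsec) 2.888e-28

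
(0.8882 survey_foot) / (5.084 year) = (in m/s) 1.689e-09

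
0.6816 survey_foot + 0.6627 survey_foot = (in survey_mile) 0.0002546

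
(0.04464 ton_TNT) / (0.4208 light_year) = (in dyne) 0.004692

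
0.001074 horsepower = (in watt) 0.8009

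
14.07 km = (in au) 9.405e-08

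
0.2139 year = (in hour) 1874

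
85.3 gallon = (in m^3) 0.3229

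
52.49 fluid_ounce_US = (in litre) 1.552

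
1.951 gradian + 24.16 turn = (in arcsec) 3.132e+07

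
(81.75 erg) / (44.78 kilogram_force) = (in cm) 1.862e-06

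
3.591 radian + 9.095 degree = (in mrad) 3750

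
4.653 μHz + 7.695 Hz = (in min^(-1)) 461.7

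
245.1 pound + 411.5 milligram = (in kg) 111.2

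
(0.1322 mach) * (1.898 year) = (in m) 2.694e+09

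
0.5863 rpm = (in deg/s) 3.518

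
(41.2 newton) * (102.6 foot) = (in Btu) 1.221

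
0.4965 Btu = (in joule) 523.8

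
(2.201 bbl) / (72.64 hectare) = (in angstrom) 4817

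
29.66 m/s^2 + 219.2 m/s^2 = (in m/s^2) 248.9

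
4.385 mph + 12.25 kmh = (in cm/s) 536.3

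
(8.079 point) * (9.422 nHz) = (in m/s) 2.685e-11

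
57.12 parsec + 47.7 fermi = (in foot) 5.783e+18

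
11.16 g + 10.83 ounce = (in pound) 0.7015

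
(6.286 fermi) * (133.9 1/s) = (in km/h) 3.03e-12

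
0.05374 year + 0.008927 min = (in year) 0.05374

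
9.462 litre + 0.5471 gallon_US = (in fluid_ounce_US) 390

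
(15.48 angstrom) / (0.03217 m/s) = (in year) 1.526e-15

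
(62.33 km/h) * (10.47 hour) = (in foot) 2.141e+06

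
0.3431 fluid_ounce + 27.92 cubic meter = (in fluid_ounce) 9.441e+05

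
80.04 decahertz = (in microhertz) 8.004e+08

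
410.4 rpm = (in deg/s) 2462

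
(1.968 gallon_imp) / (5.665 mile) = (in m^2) 9.813e-07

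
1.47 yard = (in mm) 1344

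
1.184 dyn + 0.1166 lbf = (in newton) 0.5187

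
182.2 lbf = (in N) 810.5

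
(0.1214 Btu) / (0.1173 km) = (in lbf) 0.2455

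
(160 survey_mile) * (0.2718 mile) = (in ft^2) 1.212e+09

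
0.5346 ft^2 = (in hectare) 4.967e-06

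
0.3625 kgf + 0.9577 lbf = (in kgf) 0.7969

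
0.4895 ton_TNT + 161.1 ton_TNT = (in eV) 4.22e+30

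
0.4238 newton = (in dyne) 4.238e+04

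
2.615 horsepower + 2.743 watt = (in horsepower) 2.619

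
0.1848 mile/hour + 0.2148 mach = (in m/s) 73.22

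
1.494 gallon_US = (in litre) 5.655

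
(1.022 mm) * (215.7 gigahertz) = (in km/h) 7.936e+08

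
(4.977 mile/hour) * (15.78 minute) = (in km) 2.107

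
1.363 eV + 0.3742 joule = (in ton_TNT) 8.944e-11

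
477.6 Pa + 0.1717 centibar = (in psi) 0.09417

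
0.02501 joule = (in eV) 1.561e+17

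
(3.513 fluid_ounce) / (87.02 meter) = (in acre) 2.95e-10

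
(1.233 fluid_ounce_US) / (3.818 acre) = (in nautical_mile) 1.274e-12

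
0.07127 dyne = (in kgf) 7.268e-08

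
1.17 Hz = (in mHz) 1170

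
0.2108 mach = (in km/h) 258.4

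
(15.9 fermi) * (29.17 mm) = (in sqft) 4.992e-15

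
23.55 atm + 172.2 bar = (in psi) 2844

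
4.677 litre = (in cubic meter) 0.004677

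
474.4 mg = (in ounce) 0.01673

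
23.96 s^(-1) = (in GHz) 2.396e-08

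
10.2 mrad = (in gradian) 0.6494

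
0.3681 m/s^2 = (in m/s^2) 0.3681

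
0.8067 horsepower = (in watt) 601.6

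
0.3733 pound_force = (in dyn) 1.661e+05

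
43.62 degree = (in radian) 0.7613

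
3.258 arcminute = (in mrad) 0.9477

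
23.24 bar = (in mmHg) 1.743e+04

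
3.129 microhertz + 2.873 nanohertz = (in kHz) 3.132e-09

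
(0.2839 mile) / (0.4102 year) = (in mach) 1.037e-07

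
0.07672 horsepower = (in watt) 57.21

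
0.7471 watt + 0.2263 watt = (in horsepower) 0.001305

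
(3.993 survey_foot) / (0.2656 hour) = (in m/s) 0.001273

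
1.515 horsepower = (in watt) 1130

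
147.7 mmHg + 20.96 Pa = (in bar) 0.1971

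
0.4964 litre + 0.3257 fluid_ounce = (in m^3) 0.000506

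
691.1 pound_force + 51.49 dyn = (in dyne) 3.074e+08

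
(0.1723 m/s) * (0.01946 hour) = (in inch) 475.2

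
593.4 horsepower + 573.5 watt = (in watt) 4.431e+05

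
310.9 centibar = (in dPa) 3.109e+06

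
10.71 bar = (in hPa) 1.071e+04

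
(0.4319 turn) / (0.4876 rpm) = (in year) 1.685e-06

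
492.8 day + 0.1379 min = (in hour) 1.183e+04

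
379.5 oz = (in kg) 10.76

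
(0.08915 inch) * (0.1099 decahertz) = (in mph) 0.005567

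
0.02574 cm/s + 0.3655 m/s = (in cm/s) 36.58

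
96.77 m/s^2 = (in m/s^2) 96.77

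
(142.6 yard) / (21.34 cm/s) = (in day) 0.007072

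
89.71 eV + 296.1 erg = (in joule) 2.961e-05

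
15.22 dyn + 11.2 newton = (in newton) 11.2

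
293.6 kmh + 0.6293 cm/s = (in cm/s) 8156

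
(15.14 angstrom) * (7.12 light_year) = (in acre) 2.52e+04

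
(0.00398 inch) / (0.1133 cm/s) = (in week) 1.475e-07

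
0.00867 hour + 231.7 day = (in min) 3.336e+05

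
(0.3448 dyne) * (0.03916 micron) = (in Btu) 1.28e-16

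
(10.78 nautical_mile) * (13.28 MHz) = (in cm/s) 2.651e+13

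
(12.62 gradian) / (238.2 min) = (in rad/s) 1.387e-05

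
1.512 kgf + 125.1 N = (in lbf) 31.46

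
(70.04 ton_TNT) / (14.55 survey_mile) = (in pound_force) 2.813e+06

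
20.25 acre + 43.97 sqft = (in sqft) 8.821e+05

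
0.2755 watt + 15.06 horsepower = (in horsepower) 15.06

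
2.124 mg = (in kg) 2.124e-06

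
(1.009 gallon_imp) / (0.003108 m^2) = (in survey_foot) 4.842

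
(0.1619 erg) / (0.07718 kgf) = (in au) 1.43e-19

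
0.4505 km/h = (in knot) 0.2433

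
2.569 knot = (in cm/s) 132.2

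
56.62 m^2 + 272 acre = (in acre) 272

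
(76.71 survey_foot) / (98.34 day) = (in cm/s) 0.0002752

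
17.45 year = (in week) 909.9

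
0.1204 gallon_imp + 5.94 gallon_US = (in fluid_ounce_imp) 810.6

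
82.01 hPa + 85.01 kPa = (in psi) 13.52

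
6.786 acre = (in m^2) 2.746e+04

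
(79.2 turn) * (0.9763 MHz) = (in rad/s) 4.858e+08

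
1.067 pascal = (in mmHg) 0.008003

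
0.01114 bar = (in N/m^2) 1114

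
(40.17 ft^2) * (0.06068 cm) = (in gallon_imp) 0.4981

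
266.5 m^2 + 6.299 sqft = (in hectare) 0.02671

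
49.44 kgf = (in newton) 484.8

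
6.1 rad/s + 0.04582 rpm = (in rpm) 58.3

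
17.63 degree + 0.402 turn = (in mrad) 2834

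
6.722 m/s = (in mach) 0.01974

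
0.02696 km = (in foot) 88.45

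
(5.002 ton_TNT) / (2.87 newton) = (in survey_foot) 2.392e+10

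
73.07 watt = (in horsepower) 0.09799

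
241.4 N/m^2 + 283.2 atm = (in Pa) 2.87e+07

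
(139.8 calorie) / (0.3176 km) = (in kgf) 0.1878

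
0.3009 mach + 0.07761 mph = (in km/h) 369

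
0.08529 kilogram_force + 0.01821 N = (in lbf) 0.1921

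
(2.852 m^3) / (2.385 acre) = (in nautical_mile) 1.596e-07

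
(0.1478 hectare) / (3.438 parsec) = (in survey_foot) 4.571e-14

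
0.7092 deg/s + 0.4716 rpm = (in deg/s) 3.539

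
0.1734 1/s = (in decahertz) 0.01734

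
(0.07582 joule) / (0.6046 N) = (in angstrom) 1.254e+09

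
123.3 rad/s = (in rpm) 1177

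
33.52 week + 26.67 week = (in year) 1.154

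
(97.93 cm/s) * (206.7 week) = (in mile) 7.607e+04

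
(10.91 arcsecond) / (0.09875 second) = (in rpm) 0.005115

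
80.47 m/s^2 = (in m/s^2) 80.47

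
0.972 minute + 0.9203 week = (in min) 9278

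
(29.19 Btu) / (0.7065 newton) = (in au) 2.914e-07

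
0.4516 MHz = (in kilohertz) 451.6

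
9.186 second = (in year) 2.913e-07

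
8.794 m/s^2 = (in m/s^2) 8.794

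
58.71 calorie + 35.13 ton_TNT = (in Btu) 1.393e+08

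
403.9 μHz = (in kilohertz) 4.039e-07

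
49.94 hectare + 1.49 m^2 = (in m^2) 4.994e+05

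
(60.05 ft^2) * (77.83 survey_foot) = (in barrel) 832.4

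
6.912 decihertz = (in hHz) 0.006912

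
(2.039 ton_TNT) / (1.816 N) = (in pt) 1.332e+13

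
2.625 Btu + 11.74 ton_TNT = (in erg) 4.912e+17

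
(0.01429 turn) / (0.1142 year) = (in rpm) 2.381e-07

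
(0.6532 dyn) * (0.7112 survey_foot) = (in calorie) 3.384e-07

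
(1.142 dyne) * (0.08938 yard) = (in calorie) 2.231e-07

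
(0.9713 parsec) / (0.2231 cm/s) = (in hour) 3.732e+15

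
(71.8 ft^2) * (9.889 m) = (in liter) 6.596e+04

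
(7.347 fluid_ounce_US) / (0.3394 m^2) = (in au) 4.279e-15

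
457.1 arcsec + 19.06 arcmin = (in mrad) 7.76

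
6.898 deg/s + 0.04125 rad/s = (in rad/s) 0.1616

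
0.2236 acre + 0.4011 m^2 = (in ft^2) 9744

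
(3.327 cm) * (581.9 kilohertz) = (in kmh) 6.97e+04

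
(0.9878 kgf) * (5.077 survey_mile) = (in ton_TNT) 1.892e-05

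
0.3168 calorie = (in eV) 8.273e+18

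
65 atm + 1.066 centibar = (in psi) 955.4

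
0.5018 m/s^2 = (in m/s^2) 0.5018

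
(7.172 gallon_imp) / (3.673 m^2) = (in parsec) 2.877e-19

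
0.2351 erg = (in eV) 1.467e+11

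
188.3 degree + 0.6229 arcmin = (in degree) 188.3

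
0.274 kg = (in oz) 9.665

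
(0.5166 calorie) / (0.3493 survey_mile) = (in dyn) 384.5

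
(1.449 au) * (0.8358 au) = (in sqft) 2.917e+23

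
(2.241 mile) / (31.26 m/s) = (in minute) 1.923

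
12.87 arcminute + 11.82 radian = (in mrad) 1.182e+04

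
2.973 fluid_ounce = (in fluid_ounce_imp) 3.094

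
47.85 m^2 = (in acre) 0.01182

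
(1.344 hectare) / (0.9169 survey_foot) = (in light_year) 5.083e-12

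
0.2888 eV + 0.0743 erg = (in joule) 7.43e-09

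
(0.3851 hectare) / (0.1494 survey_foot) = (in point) 2.397e+08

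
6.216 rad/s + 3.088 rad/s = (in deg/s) 533.1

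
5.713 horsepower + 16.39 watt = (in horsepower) 5.735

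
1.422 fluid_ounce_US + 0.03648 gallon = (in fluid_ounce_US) 6.091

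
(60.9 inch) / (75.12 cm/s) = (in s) 2.059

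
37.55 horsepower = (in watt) 2.8e+04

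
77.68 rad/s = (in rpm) 741.8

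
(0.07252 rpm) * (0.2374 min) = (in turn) 0.01722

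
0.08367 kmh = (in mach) 6.826e-05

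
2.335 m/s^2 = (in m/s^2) 2.335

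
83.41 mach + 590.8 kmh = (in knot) 5.553e+04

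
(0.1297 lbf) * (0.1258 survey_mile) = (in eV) 7.29e+20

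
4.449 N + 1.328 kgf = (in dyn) 1.747e+06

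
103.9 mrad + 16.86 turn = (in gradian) 6751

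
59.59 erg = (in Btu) 5.648e-09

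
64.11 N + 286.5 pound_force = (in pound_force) 300.9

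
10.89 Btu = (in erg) 1.149e+11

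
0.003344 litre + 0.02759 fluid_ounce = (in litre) 0.00416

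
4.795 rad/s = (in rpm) 45.79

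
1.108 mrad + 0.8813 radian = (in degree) 50.56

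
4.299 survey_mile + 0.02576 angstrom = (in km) 6.919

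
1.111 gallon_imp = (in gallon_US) 1.334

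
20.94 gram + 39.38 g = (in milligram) 6.032e+04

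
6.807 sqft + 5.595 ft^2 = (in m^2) 1.152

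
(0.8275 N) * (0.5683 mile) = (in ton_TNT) 1.809e-07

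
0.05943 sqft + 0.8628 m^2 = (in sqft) 9.347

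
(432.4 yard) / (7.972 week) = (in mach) 2.408e-07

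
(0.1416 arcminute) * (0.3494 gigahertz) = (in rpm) 1.374e+05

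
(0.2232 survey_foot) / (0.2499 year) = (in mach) 2.535e-11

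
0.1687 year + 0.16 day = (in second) 5.334e+06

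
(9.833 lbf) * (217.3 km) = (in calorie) 2.272e+06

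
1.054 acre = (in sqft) 4.591e+04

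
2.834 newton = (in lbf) 0.6371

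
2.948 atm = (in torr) 2240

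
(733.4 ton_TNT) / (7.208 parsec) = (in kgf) 1.407e-06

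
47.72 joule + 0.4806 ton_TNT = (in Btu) 1.906e+06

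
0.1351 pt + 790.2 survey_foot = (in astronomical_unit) 1.61e-09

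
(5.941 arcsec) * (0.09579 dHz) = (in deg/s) 1.581e-05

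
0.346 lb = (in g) 156.9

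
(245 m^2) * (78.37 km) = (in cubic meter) 1.92e+07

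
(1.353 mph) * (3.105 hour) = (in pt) 1.916e+07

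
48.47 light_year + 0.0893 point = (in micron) 4.586e+23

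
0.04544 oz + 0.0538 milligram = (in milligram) 1288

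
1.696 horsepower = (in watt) 1265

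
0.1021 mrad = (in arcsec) 21.06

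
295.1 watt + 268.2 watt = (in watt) 563.3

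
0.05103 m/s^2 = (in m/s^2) 0.05103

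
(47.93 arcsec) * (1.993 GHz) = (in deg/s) 2.653e+07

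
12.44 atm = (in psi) 182.8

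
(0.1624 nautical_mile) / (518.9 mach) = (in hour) 4.729e-07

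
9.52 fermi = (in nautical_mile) 5.14e-18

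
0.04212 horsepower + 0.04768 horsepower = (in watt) 66.96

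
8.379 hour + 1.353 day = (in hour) 40.85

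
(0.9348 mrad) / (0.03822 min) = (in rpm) 0.003893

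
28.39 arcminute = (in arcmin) 28.39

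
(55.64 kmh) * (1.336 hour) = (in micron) 7.434e+10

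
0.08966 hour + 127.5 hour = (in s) 4.593e+05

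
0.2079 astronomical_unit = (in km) 3.11e+07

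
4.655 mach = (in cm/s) 1.585e+05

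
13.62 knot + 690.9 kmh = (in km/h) 716.1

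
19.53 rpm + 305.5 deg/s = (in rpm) 70.45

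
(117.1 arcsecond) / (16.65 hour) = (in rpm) 9.045e-08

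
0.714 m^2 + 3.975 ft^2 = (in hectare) 0.0001083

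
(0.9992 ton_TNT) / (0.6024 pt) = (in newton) 1.967e+13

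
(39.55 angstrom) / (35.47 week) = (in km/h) 6.637e-16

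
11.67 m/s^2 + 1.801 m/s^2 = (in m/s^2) 13.47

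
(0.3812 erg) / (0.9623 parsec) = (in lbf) 2.886e-25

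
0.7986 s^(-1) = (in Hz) 0.7986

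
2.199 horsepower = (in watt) 1640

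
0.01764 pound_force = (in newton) 0.07847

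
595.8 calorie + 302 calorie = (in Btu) 3.56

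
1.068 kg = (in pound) 2.355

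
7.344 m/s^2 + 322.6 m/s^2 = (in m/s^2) 329.9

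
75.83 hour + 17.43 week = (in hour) 3004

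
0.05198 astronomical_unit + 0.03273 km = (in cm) 7.776e+11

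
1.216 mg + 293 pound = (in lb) 293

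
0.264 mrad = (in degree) 0.01513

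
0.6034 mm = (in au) 4.033e-15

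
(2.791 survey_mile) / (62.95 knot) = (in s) 138.7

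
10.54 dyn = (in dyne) 10.54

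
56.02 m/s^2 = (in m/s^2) 56.02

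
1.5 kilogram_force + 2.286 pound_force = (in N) 24.88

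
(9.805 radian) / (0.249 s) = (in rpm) 376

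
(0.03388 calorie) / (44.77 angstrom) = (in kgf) 3.229e+06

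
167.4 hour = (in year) 0.01911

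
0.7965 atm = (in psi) 11.71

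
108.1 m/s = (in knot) 210.1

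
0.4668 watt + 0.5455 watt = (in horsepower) 0.001358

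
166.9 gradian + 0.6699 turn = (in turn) 1.087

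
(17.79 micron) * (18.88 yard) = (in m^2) 0.0003071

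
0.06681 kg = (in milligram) 6.681e+04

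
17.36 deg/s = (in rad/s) 0.303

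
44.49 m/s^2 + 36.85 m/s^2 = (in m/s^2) 81.34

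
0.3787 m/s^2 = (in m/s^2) 0.3787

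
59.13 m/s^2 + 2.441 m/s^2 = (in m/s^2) 61.57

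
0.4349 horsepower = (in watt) 324.3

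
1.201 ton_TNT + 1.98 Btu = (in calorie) 1.201e+09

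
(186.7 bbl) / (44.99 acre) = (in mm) 0.163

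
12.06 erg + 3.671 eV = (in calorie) 2.882e-07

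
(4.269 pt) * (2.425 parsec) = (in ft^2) 1.213e+15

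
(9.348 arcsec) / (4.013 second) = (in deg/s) 0.0006471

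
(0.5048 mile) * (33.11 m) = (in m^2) 2.69e+04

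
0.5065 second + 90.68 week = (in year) 1.739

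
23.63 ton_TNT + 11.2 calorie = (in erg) 9.887e+17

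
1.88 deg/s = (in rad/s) 0.03281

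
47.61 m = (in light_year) 5.032e-15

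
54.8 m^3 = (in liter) 5.48e+04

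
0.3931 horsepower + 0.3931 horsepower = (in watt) 586.3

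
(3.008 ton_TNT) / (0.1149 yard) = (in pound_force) 2.693e+10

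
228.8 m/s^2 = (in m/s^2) 228.8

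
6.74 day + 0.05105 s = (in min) 9706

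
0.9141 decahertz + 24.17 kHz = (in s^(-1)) 2.418e+04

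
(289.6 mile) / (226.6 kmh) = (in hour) 2.057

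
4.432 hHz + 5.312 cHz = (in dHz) 4433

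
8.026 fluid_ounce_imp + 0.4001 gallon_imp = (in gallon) 0.5407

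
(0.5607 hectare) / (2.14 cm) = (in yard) 2.865e+05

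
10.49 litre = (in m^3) 0.01049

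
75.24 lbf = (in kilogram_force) 34.13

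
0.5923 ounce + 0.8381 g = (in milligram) 1.763e+04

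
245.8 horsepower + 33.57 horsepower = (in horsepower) 279.4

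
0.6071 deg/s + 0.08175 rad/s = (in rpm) 0.8818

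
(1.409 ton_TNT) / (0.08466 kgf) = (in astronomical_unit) 0.04747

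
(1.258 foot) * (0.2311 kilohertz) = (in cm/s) 8861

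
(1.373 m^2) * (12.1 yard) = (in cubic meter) 15.19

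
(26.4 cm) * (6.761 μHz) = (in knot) 3.47e-06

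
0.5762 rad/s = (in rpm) 5.502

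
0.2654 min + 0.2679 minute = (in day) 0.0003703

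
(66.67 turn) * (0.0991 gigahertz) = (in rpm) 3.964e+11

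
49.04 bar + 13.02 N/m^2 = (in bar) 49.04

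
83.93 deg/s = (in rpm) 13.99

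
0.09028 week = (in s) 5.46e+04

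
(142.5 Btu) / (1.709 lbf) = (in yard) 2.163e+04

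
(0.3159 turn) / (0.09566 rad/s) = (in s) 20.75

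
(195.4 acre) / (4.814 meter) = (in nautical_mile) 88.69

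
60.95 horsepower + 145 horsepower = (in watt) 1.536e+05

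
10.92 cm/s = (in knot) 0.2123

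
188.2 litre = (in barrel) 1.184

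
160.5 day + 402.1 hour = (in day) 177.3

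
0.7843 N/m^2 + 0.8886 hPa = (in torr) 0.6724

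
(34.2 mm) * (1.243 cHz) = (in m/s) 0.0004251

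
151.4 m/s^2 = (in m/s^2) 151.4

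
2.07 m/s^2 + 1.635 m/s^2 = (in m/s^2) 3.705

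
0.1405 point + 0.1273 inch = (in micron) 3283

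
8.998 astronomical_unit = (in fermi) 1.346e+27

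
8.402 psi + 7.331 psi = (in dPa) 1.085e+06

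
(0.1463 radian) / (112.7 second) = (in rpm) 0.0124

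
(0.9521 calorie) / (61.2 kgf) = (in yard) 0.007259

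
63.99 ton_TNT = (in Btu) 2.538e+08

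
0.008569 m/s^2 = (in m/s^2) 0.008569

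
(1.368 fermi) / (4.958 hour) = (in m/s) 7.664e-20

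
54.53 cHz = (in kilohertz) 0.0005453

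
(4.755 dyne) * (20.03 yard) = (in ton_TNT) 2.081e-13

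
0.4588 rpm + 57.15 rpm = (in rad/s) 6.033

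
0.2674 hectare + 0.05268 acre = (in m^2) 2887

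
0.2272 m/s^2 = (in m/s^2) 0.2272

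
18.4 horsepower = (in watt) 1.372e+04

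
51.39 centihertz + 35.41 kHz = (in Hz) 3.541e+04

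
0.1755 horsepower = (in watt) 130.9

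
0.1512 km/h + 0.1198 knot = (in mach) 0.0003043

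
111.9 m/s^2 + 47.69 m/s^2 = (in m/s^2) 159.6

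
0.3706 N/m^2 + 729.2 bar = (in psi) 1.058e+04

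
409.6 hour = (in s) 1.475e+06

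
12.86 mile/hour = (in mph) 12.86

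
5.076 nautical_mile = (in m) 9401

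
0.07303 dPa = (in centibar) 7.303e-06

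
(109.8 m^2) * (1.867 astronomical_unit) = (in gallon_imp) 6.746e+15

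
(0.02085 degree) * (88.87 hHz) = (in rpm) 30.88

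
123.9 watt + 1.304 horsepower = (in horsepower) 1.47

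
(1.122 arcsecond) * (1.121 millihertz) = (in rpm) 5.823e-08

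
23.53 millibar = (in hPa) 23.53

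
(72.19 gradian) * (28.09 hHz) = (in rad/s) 3185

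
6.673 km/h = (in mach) 0.005444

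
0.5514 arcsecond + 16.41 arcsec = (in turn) 1.309e-05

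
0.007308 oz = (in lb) 0.0004568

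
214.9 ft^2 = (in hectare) 0.001996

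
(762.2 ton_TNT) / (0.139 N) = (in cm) 2.294e+15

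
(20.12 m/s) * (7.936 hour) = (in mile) 357.2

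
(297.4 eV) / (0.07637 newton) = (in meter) 6.239e-16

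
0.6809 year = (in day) 248.5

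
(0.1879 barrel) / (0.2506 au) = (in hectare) 7.969e-17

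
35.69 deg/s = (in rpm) 5.948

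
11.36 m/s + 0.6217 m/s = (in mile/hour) 26.8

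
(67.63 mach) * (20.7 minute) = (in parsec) 9.269e-10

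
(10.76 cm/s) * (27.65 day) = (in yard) 2.811e+05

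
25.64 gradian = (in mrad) 402.8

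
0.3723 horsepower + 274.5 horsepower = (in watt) 2.05e+05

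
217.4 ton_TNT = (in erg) 9.096e+18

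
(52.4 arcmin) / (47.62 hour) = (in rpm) 8.491e-07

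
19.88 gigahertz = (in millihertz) 1.988e+13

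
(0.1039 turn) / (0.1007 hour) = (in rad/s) 0.001801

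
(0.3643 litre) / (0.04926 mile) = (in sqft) 4.946e-05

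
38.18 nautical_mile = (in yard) 7.733e+04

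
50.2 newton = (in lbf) 11.29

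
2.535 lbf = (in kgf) 1.15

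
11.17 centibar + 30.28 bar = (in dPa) 3.039e+07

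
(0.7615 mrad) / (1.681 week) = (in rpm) 7.153e-09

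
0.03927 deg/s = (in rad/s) 0.0006854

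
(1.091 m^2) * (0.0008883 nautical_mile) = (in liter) 1795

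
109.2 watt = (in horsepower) 0.1464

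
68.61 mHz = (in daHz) 0.006861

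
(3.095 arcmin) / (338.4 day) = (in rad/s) 3.079e-11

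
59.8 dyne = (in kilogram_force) 6.098e-05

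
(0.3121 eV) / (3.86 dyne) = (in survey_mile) 8.049e-19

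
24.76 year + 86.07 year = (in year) 110.8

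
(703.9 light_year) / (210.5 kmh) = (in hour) 3.164e+13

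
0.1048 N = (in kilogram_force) 0.01069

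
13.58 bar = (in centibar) 1358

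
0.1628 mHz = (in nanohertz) 1.628e+05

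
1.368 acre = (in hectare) 0.5536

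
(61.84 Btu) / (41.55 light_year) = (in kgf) 1.692e-14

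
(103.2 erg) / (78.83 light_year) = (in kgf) 1.411e-24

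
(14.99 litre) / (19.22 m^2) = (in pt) 2.211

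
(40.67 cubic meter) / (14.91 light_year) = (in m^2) 2.883e-16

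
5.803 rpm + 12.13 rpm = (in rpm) 17.93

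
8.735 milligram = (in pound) 1.926e-05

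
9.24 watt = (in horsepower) 0.01239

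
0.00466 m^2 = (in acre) 1.152e-06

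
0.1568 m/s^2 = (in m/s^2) 0.1568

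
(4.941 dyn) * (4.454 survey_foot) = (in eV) 4.187e+14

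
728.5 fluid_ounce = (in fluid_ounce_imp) 758.3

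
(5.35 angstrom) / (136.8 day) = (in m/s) 4.526e-17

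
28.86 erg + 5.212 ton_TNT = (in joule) 2.181e+10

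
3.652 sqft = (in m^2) 0.3393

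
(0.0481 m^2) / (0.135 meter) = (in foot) 1.169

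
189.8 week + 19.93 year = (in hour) 2.065e+05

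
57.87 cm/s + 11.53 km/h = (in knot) 7.351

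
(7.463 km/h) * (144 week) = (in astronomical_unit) 0.001207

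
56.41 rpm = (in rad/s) 5.907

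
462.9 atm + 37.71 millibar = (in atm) 462.9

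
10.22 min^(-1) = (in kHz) 0.0001703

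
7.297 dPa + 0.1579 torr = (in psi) 0.003159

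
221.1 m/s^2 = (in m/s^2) 221.1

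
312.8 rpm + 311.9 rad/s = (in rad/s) 344.7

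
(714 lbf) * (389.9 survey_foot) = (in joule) 3.774e+05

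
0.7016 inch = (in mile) 1.107e-05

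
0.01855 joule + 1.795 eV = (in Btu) 1.758e-05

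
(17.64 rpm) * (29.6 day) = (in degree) 2.707e+08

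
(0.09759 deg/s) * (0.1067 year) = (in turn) 912.2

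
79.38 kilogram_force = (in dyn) 7.785e+07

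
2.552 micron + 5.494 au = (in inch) 3.236e+13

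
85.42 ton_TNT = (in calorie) 8.542e+10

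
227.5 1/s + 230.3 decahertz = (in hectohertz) 25.3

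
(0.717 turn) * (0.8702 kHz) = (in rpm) 3.744e+04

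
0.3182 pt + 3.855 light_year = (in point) 1.034e+20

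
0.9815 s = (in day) 1.136e-05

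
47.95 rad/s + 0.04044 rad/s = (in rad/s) 47.99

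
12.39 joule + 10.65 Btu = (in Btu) 10.66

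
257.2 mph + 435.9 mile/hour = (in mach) 0.91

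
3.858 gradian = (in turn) 0.009645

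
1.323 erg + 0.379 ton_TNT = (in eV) 9.897e+27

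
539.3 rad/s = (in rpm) 5150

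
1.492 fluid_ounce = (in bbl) 0.0002775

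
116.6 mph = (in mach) 0.1531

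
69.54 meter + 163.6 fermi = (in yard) 76.05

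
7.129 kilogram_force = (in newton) 69.91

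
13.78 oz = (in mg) 3.907e+05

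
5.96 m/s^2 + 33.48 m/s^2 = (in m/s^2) 39.44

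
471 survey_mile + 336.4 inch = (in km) 758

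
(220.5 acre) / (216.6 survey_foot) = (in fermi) 1.352e+19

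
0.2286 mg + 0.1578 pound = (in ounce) 2.525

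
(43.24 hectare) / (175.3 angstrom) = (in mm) 2.467e+16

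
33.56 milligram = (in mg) 33.56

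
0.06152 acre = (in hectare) 0.0249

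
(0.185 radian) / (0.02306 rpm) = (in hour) 0.02128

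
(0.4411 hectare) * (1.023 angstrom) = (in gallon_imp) 9.926e-05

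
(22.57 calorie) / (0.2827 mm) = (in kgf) 3.406e+04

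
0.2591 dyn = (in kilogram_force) 2.642e-07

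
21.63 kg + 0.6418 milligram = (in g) 2.163e+04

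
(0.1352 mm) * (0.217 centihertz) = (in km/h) 1.056e-06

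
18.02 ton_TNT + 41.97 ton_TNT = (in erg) 2.51e+18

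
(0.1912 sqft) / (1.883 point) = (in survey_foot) 87.73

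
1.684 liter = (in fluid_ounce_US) 56.94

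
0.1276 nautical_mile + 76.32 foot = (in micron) 2.596e+08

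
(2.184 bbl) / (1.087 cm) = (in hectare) 0.003194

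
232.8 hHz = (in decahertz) 2328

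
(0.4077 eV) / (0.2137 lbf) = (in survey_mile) 4.27e-23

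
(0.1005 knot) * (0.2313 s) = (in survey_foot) 0.03923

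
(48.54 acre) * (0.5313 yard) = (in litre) 9.543e+07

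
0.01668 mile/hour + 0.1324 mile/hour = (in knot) 0.1295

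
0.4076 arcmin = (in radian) 0.0001186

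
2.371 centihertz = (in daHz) 0.002371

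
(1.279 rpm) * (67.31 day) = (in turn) 1.24e+05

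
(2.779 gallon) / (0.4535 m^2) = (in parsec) 7.518e-19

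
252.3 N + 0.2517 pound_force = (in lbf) 56.97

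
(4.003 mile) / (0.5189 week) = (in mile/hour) 0.04592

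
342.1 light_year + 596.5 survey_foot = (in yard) 3.539e+18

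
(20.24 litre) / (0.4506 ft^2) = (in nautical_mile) 0.0002611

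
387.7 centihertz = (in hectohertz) 0.03877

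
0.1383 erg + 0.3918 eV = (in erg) 0.1383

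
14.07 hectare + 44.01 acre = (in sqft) 3.432e+06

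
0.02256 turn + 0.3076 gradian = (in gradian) 9.332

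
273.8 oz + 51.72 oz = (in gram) 9228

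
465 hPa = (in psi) 6.744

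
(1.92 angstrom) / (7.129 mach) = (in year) 2.508e-21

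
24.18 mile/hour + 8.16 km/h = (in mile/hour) 29.25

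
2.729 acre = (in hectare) 1.104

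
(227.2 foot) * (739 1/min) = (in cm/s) 8.529e+04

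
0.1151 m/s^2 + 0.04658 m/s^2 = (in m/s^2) 0.1617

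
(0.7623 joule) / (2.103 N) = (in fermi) 3.625e+14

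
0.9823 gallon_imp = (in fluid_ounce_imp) 157.2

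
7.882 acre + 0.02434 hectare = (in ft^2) 3.46e+05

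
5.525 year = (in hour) 4.84e+04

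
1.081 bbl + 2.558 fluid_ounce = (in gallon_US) 45.42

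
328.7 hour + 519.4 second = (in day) 13.7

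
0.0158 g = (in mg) 15.8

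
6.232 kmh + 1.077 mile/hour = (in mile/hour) 4.949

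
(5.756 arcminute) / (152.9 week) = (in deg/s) 1.037e-09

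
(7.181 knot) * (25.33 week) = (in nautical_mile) 3.056e+04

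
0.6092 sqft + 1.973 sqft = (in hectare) 2.399e-05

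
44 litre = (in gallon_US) 11.62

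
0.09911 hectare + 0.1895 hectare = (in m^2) 2886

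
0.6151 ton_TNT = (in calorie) 6.151e+08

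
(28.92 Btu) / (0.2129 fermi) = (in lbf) 3.222e+19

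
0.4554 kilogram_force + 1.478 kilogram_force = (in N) 18.96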